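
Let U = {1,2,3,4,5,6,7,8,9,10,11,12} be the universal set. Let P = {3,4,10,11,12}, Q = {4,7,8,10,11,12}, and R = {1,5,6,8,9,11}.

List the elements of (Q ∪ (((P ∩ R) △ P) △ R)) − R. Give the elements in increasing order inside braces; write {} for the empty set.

{3,4,7,10,12}

P ∩ R = {11}
(P ∩ R) △ P = {3,4,10,12}
((P ∩ R) △ P) △ R = {1,3,4,5,6,8,9,10,11,12}
Q ∪ (((P ∩ R) △ P) △ R) = {1,3,4,5,6,7,8,9,10,11,12}
(Q ∪ (((P ∩ R) △ P) △ R)) − R = {3,4,7,10,12}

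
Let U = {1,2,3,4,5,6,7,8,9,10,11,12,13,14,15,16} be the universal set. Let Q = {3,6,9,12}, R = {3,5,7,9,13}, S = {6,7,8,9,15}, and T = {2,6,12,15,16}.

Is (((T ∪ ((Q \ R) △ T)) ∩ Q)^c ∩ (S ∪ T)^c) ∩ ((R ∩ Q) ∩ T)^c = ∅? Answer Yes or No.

No

Q \ R = {6,12}
(Q \ R) △ T = {2,15,16}
T ∪ ((Q \ R) △ T) = {2,6,12,15,16}
(T ∪ ((Q \ R) △ T)) ∩ Q = {6,12}
((T ∪ ((Q \ R) △ T)) ∩ Q)^c = {1,2,3,4,5,7,8,9,10,11,13,14,15,16}
S ∪ T = {2,6,7,8,9,12,15,16}
(S ∪ T)^c = {1,3,4,5,10,11,13,14}
((T ∪ ((Q \ R) △ T)) ∩ Q)^c ∩ (S ∪ T)^c = {1,3,4,5,10,11,13,14}
R ∩ Q = {3,9}
(R ∩ Q) ∩ T = {}
((R ∩ Q) ∩ T)^c = {1,2,3,4,5,6,7,8,9,10,11,12,13,14,15,16}
1 lies in both, so they are not disjoint.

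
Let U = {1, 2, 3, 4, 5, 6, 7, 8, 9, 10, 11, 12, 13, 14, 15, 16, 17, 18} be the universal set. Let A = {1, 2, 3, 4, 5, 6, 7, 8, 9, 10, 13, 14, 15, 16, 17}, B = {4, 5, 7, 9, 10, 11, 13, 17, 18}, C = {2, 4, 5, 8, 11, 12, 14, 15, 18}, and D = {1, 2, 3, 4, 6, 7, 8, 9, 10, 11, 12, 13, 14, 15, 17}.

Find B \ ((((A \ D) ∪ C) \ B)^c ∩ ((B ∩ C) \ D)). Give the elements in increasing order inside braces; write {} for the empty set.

{4, 7, 9, 10, 11, 13, 17}

A \ D = {5, 16}
(A \ D) ∪ C = {2, 4, 5, 8, 11, 12, 14, 15, 16, 18}
((A \ D) ∪ C) \ B = {2, 8, 12, 14, 15, 16}
(((A \ D) ∪ C) \ B)^c = {1, 3, 4, 5, 6, 7, 9, 10, 11, 13, 17, 18}
B ∩ C = {4, 5, 11, 18}
(B ∩ C) \ D = {5, 18}
(((A \ D) ∪ C) \ B)^c ∩ ((B ∩ C) \ D) = {5, 18}
B \ ((((A \ D) ∪ C) \ B)^c ∩ ((B ∩ C) \ D)) = {4, 7, 9, 10, 11, 13, 17}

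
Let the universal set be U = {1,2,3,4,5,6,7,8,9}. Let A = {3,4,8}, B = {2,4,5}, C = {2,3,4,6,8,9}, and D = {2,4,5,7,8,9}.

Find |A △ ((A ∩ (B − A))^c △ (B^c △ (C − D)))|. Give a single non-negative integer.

4

B − A = {2,5}
A ∩ (B − A) = {}
(A ∩ (B − A))^c = {1,2,3,4,5,6,7,8,9}
B^c = {1,3,6,7,8,9}
C − D = {3,6}
B^c △ (C − D) = {1,7,8,9}
(A ∩ (B − A))^c △ (B^c △ (C − D)) = {2,3,4,5,6}
A △ ((A ∩ (B − A))^c △ (B^c △ (C − D))) = {2,5,6,8}
|A △ ((A ∩ (B − A))^c △ (B^c △ (C − D)))| = 4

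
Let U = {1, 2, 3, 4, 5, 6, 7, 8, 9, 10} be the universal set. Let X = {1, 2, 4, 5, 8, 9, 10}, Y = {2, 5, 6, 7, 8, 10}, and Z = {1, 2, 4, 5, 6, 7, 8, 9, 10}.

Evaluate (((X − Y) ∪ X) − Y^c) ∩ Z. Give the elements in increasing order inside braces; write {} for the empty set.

{2, 5, 8, 10}

X − Y = {1, 4, 9}
(X − Y) ∪ X = {1, 2, 4, 5, 8, 9, 10}
Y^c = {1, 3, 4, 9}
((X − Y) ∪ X) − Y^c = {2, 5, 8, 10}
(((X − Y) ∪ X) − Y^c) ∩ Z = {2, 5, 8, 10}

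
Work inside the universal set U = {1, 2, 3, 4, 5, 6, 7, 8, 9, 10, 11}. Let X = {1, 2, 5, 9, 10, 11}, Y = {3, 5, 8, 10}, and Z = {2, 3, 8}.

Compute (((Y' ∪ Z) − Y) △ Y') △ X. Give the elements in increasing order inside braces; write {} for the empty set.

Y' = {1, 2, 4, 6, 7, 9, 11}
Y' ∪ Z = {1, 2, 3, 4, 6, 7, 8, 9, 11}
(Y' ∪ Z) − Y = {1, 2, 4, 6, 7, 9, 11}
((Y' ∪ Z) − Y) △ Y' = {}
(((Y' ∪ Z) − Y) △ Y') △ X = {1, 2, 5, 9, 10, 11}

{1, 2, 5, 9, 10, 11}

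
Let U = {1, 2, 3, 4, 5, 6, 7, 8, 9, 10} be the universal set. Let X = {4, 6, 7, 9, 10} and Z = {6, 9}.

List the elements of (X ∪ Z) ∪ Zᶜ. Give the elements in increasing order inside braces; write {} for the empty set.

{1, 2, 3, 4, 5, 6, 7, 8, 9, 10}

X ∪ Z = {4, 6, 7, 9, 10}
Zᶜ = {1, 2, 3, 4, 5, 7, 8, 10}
(X ∪ Z) ∪ Zᶜ = {1, 2, 3, 4, 5, 6, 7, 8, 9, 10}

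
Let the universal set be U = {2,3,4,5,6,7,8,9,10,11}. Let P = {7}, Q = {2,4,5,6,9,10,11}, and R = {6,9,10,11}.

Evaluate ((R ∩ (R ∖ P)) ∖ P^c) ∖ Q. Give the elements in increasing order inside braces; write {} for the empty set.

R ∖ P = {6,9,10,11}
R ∩ (R ∖ P) = {6,9,10,11}
P^c = {2,3,4,5,6,8,9,10,11}
(R ∩ (R ∖ P)) ∖ P^c = {}
((R ∩ (R ∖ P)) ∖ P^c) ∖ Q = {}

{}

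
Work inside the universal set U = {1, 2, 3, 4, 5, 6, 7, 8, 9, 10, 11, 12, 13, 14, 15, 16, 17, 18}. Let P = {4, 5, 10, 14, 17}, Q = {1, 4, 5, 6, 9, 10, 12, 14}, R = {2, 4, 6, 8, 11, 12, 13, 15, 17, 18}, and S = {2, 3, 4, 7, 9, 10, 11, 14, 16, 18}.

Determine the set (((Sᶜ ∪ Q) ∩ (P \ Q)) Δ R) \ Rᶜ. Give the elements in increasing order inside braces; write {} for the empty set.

Sᶜ = {1, 5, 6, 8, 12, 13, 15, 17}
Sᶜ ∪ Q = {1, 4, 5, 6, 8, 9, 10, 12, 13, 14, 15, 17}
P \ Q = {17}
(Sᶜ ∪ Q) ∩ (P \ Q) = {17}
((Sᶜ ∪ Q) ∩ (P \ Q)) Δ R = {2, 4, 6, 8, 11, 12, 13, 15, 18}
Rᶜ = {1, 3, 5, 7, 9, 10, 14, 16}
(((Sᶜ ∪ Q) ∩ (P \ Q)) Δ R) \ Rᶜ = {2, 4, 6, 8, 11, 12, 13, 15, 18}

{2, 4, 6, 8, 11, 12, 13, 15, 18}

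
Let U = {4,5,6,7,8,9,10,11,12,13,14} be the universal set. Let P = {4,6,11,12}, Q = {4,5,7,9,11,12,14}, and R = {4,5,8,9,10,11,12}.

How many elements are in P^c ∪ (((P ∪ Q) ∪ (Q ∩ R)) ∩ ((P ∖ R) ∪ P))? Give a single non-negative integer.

11

P^c = {5,7,8,9,10,13,14}
P ∪ Q = {4,5,6,7,9,11,12,14}
Q ∩ R = {4,5,9,11,12}
(P ∪ Q) ∪ (Q ∩ R) = {4,5,6,7,9,11,12,14}
P ∖ R = {6}
(P ∖ R) ∪ P = {4,6,11,12}
((P ∪ Q) ∪ (Q ∩ R)) ∩ ((P ∖ R) ∪ P) = {4,6,11,12}
P^c ∪ (((P ∪ Q) ∪ (Q ∩ R)) ∩ ((P ∖ R) ∪ P)) = {4,5,6,7,8,9,10,11,12,13,14}
|P^c ∪ (((P ∪ Q) ∪ (Q ∩ R)) ∩ ((P ∖ R) ∪ P))| = 11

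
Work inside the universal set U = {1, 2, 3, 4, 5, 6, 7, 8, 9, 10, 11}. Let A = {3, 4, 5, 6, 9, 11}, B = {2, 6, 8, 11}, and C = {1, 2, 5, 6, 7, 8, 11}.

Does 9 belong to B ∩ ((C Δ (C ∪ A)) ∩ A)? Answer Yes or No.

No

9 ∉ C and 9 ∈ A, so 9 ∈ C ∪ A
9 ∉ C and 9 ∈ (C ∪ A), so 9 ∈ C Δ (C ∪ A)
9 ∈ (C Δ (C ∪ A)) and 9 ∈ A, so 9 ∈ (C Δ (C ∪ A)) ∩ A
9 ∉ B and 9 ∈ ((C Δ (C ∪ A)) ∩ A), so 9 ∉ B ∩ ((C Δ (C ∪ A)) ∩ A)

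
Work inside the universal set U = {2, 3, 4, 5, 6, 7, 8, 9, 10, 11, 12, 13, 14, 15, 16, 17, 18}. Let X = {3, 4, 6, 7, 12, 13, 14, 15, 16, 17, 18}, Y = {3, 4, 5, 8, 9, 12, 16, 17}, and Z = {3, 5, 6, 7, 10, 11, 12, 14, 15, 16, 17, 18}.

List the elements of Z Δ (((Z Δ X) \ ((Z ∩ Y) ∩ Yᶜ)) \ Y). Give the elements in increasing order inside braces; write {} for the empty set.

{3, 5, 6, 7, 12, 13, 14, 15, 16, 17, 18}

Z Δ X = {4, 5, 10, 11, 13}
Z ∩ Y = {3, 5, 12, 16, 17}
Yᶜ = {2, 6, 7, 10, 11, 13, 14, 15, 18}
(Z ∩ Y) ∩ Yᶜ = {}
(Z Δ X) \ ((Z ∩ Y) ∩ Yᶜ) = {4, 5, 10, 11, 13}
((Z Δ X) \ ((Z ∩ Y) ∩ Yᶜ)) \ Y = {10, 11, 13}
Z Δ (((Z Δ X) \ ((Z ∩ Y) ∩ Yᶜ)) \ Y) = {3, 5, 6, 7, 12, 13, 14, 15, 16, 17, 18}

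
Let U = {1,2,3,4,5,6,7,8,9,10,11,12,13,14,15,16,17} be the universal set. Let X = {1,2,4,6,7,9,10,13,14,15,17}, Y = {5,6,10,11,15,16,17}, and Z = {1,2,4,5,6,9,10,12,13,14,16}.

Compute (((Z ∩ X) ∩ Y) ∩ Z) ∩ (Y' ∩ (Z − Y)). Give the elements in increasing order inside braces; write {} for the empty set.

Z ∩ X = {1,2,4,6,9,10,13,14}
(Z ∩ X) ∩ Y = {6,10}
((Z ∩ X) ∩ Y) ∩ Z = {6,10}
Y' = {1,2,3,4,7,8,9,12,13,14}
Z − Y = {1,2,4,9,12,13,14}
Y' ∩ (Z − Y) = {1,2,4,9,12,13,14}
(((Z ∩ X) ∩ Y) ∩ Z) ∩ (Y' ∩ (Z − Y)) = {}

{}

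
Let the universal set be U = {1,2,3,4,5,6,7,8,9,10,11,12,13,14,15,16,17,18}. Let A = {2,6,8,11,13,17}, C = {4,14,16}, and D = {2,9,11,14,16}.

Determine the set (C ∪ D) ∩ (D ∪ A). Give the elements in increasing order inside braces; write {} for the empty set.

{2,9,11,14,16}

C ∪ D = {2,4,9,11,14,16}
D ∪ A = {2,6,8,9,11,13,14,16,17}
(C ∪ D) ∩ (D ∪ A) = {2,9,11,14,16}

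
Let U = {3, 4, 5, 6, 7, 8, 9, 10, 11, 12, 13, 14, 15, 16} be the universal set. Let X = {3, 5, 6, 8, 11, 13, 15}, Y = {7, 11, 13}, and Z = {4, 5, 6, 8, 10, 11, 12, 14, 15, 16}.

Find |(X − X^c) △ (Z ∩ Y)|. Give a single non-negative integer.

6

X^c = {4, 7, 9, 10, 12, 14, 16}
X − X^c = {3, 5, 6, 8, 11, 13, 15}
Z ∩ Y = {11}
(X − X^c) △ (Z ∩ Y) = {3, 5, 6, 8, 13, 15}
|(X − X^c) △ (Z ∩ Y)| = 6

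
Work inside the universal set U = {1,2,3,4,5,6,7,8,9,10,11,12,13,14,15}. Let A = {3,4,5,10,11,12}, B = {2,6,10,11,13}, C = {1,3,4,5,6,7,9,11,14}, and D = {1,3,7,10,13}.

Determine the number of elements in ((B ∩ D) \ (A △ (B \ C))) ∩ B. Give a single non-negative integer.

B ∩ D = {10,13}
B \ C = {2,10,13}
A △ (B \ C) = {2,3,4,5,11,12,13}
(B ∩ D) \ (A △ (B \ C)) = {10}
((B ∩ D) \ (A △ (B \ C))) ∩ B = {10}
|((B ∩ D) \ (A △ (B \ C))) ∩ B| = 1

1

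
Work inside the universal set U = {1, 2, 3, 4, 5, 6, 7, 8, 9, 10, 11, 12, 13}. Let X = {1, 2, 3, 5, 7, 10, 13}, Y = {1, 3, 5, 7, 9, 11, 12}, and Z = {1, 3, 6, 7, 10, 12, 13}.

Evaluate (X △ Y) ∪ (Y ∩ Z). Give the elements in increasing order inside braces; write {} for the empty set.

X △ Y = {2, 9, 10, 11, 12, 13}
Y ∩ Z = {1, 3, 7, 12}
(X △ Y) ∪ (Y ∩ Z) = {1, 2, 3, 7, 9, 10, 11, 12, 13}

{1, 2, 3, 7, 9, 10, 11, 12, 13}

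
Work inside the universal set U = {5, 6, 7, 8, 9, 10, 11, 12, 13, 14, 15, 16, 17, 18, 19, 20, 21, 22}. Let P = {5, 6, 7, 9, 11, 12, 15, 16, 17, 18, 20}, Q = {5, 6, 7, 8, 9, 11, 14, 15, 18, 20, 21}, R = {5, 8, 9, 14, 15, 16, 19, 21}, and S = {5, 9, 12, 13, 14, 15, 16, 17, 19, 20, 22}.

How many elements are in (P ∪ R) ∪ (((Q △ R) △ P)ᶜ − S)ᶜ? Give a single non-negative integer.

P ∪ R = {5, 6, 7, 8, 9, 11, 12, 14, 15, 16, 17, 18, 19, 20, 21}
Q △ R = {6, 7, 11, 16, 18, 19, 20}
(Q △ R) △ P = {5, 9, 12, 15, 17, 19}
((Q △ R) △ P)ᶜ = {6, 7, 8, 10, 11, 13, 14, 16, 18, 20, 21, 22}
((Q △ R) △ P)ᶜ − S = {6, 7, 8, 10, 11, 18, 21}
(((Q △ R) △ P)ᶜ − S)ᶜ = {5, 9, 12, 13, 14, 15, 16, 17, 19, 20, 22}
(P ∪ R) ∪ (((Q △ R) △ P)ᶜ − S)ᶜ = {5, 6, 7, 8, 9, 11, 12, 13, 14, 15, 16, 17, 18, 19, 20, 21, 22}
|(P ∪ R) ∪ (((Q △ R) △ P)ᶜ − S)ᶜ| = 17

17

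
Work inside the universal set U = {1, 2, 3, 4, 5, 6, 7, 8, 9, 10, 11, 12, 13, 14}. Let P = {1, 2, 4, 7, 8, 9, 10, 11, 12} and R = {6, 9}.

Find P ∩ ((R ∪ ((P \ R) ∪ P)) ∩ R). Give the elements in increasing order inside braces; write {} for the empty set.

{9}

P \ R = {1, 2, 4, 7, 8, 10, 11, 12}
(P \ R) ∪ P = {1, 2, 4, 7, 8, 9, 10, 11, 12}
R ∪ ((P \ R) ∪ P) = {1, 2, 4, 6, 7, 8, 9, 10, 11, 12}
(R ∪ ((P \ R) ∪ P)) ∩ R = {6, 9}
P ∩ ((R ∪ ((P \ R) ∪ P)) ∩ R) = {9}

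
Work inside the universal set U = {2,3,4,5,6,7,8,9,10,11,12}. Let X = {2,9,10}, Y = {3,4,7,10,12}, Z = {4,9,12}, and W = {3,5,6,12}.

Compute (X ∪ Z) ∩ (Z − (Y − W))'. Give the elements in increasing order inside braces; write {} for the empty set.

{2,4,10}

X ∪ Z = {2,4,9,10,12}
Y − W = {4,7,10}
Z − (Y − W) = {9,12}
(Z − (Y − W))' = {2,3,4,5,6,7,8,10,11}
(X ∪ Z) ∩ (Z − (Y − W))' = {2,4,10}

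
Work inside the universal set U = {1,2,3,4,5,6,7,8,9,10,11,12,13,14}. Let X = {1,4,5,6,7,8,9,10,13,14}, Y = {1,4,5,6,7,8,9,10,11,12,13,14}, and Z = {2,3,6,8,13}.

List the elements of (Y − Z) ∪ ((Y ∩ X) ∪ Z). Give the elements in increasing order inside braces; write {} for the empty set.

Y − Z = {1,4,5,7,9,10,11,12,14}
Y ∩ X = {1,4,5,6,7,8,9,10,13,14}
(Y ∩ X) ∪ Z = {1,2,3,4,5,6,7,8,9,10,13,14}
(Y − Z) ∪ ((Y ∩ X) ∪ Z) = {1,2,3,4,5,6,7,8,9,10,11,12,13,14}

{1,2,3,4,5,6,7,8,9,10,11,12,13,14}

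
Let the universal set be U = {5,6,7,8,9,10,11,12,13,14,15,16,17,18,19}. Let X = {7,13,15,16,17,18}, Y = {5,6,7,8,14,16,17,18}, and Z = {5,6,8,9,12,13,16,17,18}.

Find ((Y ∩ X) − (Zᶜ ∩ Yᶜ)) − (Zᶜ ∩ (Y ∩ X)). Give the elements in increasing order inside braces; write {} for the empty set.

{16,17,18}

Y ∩ X = {7,16,17,18}
Zᶜ = {7,10,11,14,15,19}
Yᶜ = {9,10,11,12,13,15,19}
Zᶜ ∩ Yᶜ = {10,11,15,19}
(Y ∩ X) − (Zᶜ ∩ Yᶜ) = {7,16,17,18}
Zᶜ ∩ (Y ∩ X) = {7}
((Y ∩ X) − (Zᶜ ∩ Yᶜ)) − (Zᶜ ∩ (Y ∩ X)) = {16,17,18}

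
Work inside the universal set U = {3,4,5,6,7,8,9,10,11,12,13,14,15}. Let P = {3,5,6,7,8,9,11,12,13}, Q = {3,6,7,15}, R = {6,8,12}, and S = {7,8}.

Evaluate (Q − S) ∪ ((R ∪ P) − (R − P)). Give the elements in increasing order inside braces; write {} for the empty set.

Q − S = {3,6,15}
R ∪ P = {3,5,6,7,8,9,11,12,13}
R − P = {}
(R ∪ P) − (R − P) = {3,5,6,7,8,9,11,12,13}
(Q − S) ∪ ((R ∪ P) − (R − P)) = {3,5,6,7,8,9,11,12,13,15}

{3,5,6,7,8,9,11,12,13,15}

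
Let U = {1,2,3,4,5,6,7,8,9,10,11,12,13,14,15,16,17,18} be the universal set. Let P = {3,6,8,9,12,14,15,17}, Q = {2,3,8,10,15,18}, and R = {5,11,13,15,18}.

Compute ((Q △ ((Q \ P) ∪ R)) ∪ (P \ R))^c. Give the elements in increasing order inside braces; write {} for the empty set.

Q \ P = {2,10,18}
(Q \ P) ∪ R = {2,5,10,11,13,15,18}
Q △ ((Q \ P) ∪ R) = {3,5,8,11,13}
P \ R = {3,6,8,9,12,14,17}
(Q △ ((Q \ P) ∪ R)) ∪ (P \ R) = {3,5,6,8,9,11,12,13,14,17}
((Q △ ((Q \ P) ∪ R)) ∪ (P \ R))^c = {1,2,4,7,10,15,16,18}

{1,2,4,7,10,15,16,18}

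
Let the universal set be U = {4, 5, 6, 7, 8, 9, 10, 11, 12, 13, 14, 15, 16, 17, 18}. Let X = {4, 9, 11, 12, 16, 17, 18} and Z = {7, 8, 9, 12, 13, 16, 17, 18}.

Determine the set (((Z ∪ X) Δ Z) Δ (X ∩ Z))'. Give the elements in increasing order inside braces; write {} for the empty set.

Z ∪ X = {4, 7, 8, 9, 11, 12, 13, 16, 17, 18}
(Z ∪ X) Δ Z = {4, 11}
X ∩ Z = {9, 12, 16, 17, 18}
((Z ∪ X) Δ Z) Δ (X ∩ Z) = {4, 9, 11, 12, 16, 17, 18}
(((Z ∪ X) Δ Z) Δ (X ∩ Z))' = {5, 6, 7, 8, 10, 13, 14, 15}

{5, 6, 7, 8, 10, 13, 14, 15}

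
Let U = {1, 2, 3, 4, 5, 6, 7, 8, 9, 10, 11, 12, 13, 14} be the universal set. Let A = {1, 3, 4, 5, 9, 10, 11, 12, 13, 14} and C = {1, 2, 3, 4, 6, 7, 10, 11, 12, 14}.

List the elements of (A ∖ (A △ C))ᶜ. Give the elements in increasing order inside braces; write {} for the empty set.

{2, 5, 6, 7, 8, 9, 13}

A △ C = {2, 5, 6, 7, 9, 13}
A ∖ (A △ C) = {1, 3, 4, 10, 11, 12, 14}
(A ∖ (A △ C))ᶜ = {2, 5, 6, 7, 8, 9, 13}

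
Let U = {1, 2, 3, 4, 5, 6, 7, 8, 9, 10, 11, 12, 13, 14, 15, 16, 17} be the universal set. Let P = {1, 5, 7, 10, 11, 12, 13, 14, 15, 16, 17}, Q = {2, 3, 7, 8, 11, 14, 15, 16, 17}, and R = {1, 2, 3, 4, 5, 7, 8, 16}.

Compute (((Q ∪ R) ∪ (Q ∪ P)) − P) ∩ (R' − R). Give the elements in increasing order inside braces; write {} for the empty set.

{}

Q ∪ R = {1, 2, 3, 4, 5, 7, 8, 11, 14, 15, 16, 17}
Q ∪ P = {1, 2, 3, 5, 7, 8, 10, 11, 12, 13, 14, 15, 16, 17}
(Q ∪ R) ∪ (Q ∪ P) = {1, 2, 3, 4, 5, 7, 8, 10, 11, 12, 13, 14, 15, 16, 17}
((Q ∪ R) ∪ (Q ∪ P)) − P = {2, 3, 4, 8}
R' = {6, 9, 10, 11, 12, 13, 14, 15, 17}
R' − R = {6, 9, 10, 11, 12, 13, 14, 15, 17}
(((Q ∪ R) ∪ (Q ∪ P)) − P) ∩ (R' − R) = {}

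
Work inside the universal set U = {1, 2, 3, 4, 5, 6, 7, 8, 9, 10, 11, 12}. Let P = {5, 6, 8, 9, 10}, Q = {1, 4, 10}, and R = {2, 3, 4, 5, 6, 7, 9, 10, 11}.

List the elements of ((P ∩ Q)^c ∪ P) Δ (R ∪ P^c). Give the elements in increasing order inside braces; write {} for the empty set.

{8}

P ∩ Q = {10}
(P ∩ Q)^c = {1, 2, 3, 4, 5, 6, 7, 8, 9, 11, 12}
(P ∩ Q)^c ∪ P = {1, 2, 3, 4, 5, 6, 7, 8, 9, 10, 11, 12}
P^c = {1, 2, 3, 4, 7, 11, 12}
R ∪ P^c = {1, 2, 3, 4, 5, 6, 7, 9, 10, 11, 12}
((P ∩ Q)^c ∪ P) Δ (R ∪ P^c) = {8}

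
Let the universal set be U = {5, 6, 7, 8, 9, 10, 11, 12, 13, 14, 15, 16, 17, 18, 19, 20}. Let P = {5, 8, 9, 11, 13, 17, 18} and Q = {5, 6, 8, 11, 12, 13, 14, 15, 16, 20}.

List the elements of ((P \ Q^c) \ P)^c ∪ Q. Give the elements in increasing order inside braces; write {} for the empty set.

Q^c = {7, 9, 10, 17, 18, 19}
P \ Q^c = {5, 8, 11, 13}
(P \ Q^c) \ P = {}
((P \ Q^c) \ P)^c = {5, 6, 7, 8, 9, 10, 11, 12, 13, 14, 15, 16, 17, 18, 19, 20}
((P \ Q^c) \ P)^c ∪ Q = {5, 6, 7, 8, 9, 10, 11, 12, 13, 14, 15, 16, 17, 18, 19, 20}

{5, 6, 7, 8, 9, 10, 11, 12, 13, 14, 15, 16, 17, 18, 19, 20}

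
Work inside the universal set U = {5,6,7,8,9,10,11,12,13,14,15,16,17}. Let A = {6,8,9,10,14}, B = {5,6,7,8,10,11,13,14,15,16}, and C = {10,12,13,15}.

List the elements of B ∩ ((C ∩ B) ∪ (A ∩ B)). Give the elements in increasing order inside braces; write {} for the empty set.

C ∩ B = {10,13,15}
A ∩ B = {6,8,10,14}
(C ∩ B) ∪ (A ∩ B) = {6,8,10,13,14,15}
B ∩ ((C ∩ B) ∪ (A ∩ B)) = {6,8,10,13,14,15}

{6,8,10,13,14,15}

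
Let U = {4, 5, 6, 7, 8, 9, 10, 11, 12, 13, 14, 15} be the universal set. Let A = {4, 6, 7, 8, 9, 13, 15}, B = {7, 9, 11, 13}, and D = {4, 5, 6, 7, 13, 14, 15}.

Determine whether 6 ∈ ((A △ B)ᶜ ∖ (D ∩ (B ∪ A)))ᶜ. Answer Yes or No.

6 ∈ A and 6 ∉ B, so 6 ∈ A △ B
6 ∉ (A △ B)ᶜ since 6 ∈ (A △ B)
6 ∉ B and 6 ∈ A, so 6 ∈ B ∪ A
6 ∈ D and 6 ∈ (B ∪ A), so 6 ∈ D ∩ (B ∪ A)
6 ∉ (A △ B)ᶜ and 6 ∈ (D ∩ (B ∪ A)), so 6 ∉ (A △ B)ᶜ ∖ (D ∩ (B ∪ A))
6 ∈ ((A △ B)ᶜ ∖ (D ∩ (B ∪ A)))ᶜ since 6 ∉ ((A △ B)ᶜ ∖ (D ∩ (B ∪ A)))

Yes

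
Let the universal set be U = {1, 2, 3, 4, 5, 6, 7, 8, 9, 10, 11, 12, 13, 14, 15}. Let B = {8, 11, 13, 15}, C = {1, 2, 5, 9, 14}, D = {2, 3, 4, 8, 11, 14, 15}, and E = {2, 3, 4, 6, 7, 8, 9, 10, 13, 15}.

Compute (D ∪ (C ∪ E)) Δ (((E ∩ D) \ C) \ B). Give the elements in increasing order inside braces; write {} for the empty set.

{1, 2, 5, 6, 7, 8, 9, 10, 11, 13, 14, 15}

C ∪ E = {1, 2, 3, 4, 5, 6, 7, 8, 9, 10, 13, 14, 15}
D ∪ (C ∪ E) = {1, 2, 3, 4, 5, 6, 7, 8, 9, 10, 11, 13, 14, 15}
E ∩ D = {2, 3, 4, 8, 15}
(E ∩ D) \ C = {3, 4, 8, 15}
((E ∩ D) \ C) \ B = {3, 4}
(D ∪ (C ∪ E)) Δ (((E ∩ D) \ C) \ B) = {1, 2, 5, 6, 7, 8, 9, 10, 11, 13, 14, 15}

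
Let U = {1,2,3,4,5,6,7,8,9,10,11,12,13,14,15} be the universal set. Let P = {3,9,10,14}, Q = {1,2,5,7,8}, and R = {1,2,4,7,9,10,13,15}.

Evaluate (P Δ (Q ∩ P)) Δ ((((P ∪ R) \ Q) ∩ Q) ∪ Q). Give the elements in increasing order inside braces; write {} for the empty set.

{1,2,3,5,7,8,9,10,14}

Q ∩ P = {}
P Δ (Q ∩ P) = {3,9,10,14}
P ∪ R = {1,2,3,4,7,9,10,13,14,15}
(P ∪ R) \ Q = {3,4,9,10,13,14,15}
((P ∪ R) \ Q) ∩ Q = {}
(((P ∪ R) \ Q) ∩ Q) ∪ Q = {1,2,5,7,8}
(P Δ (Q ∩ P)) Δ ((((P ∪ R) \ Q) ∩ Q) ∪ Q) = {1,2,3,5,7,8,9,10,14}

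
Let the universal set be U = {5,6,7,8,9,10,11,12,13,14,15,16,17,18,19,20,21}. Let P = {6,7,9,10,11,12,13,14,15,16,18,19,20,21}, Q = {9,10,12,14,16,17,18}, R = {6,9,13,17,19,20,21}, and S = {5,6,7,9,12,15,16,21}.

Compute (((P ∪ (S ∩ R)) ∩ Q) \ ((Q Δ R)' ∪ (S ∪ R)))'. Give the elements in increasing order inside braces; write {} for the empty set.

S ∩ R = {6,9,21}
P ∪ (S ∩ R) = {6,7,9,10,11,12,13,14,15,16,18,19,20,21}
(P ∪ (S ∩ R)) ∩ Q = {9,10,12,14,16,18}
Q Δ R = {6,10,12,13,14,16,18,19,20,21}
(Q Δ R)' = {5,7,8,9,11,15,17}
S ∪ R = {5,6,7,9,12,13,15,16,17,19,20,21}
(Q Δ R)' ∪ (S ∪ R) = {5,6,7,8,9,11,12,13,15,16,17,19,20,21}
((P ∪ (S ∩ R)) ∩ Q) \ ((Q Δ R)' ∪ (S ∪ R)) = {10,14,18}
(((P ∪ (S ∩ R)) ∩ Q) \ ((Q Δ R)' ∪ (S ∪ R)))' = {5,6,7,8,9,11,12,13,15,16,17,19,20,21}

{5,6,7,8,9,11,12,13,15,16,17,19,20,21}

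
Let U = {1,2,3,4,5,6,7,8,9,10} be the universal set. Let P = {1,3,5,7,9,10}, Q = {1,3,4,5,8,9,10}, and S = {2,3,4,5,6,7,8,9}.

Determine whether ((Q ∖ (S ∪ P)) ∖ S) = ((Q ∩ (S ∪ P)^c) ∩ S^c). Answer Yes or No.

S ∪ P = {1,2,3,4,5,6,7,8,9,10}
Q ∖ (S ∪ P) = {}
(Q ∖ (S ∪ P)) ∖ S = {}
(S ∪ P)^c = {}
Q ∩ (S ∪ P)^c = {}
S^c = {1,10}
(Q ∩ (S ∪ P)^c) ∩ S^c = {}
Both equal {}, so (Q ∖ (S ∪ P)) ∖ S = (Q ∩ (S ∪ P)^c) ∩ S^c.

Yes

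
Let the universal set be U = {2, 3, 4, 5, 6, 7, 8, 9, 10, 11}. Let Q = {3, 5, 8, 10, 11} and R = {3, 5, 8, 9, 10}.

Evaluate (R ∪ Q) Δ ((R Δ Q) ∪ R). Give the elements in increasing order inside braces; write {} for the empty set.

{}

R ∪ Q = {3, 5, 8, 9, 10, 11}
R Δ Q = {9, 11}
(R Δ Q) ∪ R = {3, 5, 8, 9, 10, 11}
(R ∪ Q) Δ ((R Δ Q) ∪ R) = {}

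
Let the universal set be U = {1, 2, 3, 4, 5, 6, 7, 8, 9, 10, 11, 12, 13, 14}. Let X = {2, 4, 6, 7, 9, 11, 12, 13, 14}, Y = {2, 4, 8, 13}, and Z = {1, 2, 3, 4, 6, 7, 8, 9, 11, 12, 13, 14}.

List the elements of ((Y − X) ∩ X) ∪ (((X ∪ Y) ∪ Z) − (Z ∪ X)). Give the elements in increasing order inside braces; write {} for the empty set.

{}

Y − X = {8}
(Y − X) ∩ X = {}
X ∪ Y = {2, 4, 6, 7, 8, 9, 11, 12, 13, 14}
(X ∪ Y) ∪ Z = {1, 2, 3, 4, 6, 7, 8, 9, 11, 12, 13, 14}
Z ∪ X = {1, 2, 3, 4, 6, 7, 8, 9, 11, 12, 13, 14}
((X ∪ Y) ∪ Z) − (Z ∪ X) = {}
((Y − X) ∩ X) ∪ (((X ∪ Y) ∪ Z) − (Z ∪ X)) = {}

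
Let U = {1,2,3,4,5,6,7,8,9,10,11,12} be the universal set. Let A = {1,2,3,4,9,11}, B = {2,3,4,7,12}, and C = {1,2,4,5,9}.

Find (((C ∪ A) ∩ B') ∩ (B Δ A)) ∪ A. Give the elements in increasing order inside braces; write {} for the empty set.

{1,2,3,4,9,11}

C ∪ A = {1,2,3,4,5,9,11}
B' = {1,5,6,8,9,10,11}
(C ∪ A) ∩ B' = {1,5,9,11}
B Δ A = {1,7,9,11,12}
((C ∪ A) ∩ B') ∩ (B Δ A) = {1,9,11}
(((C ∪ A) ∩ B') ∩ (B Δ A)) ∪ A = {1,2,3,4,9,11}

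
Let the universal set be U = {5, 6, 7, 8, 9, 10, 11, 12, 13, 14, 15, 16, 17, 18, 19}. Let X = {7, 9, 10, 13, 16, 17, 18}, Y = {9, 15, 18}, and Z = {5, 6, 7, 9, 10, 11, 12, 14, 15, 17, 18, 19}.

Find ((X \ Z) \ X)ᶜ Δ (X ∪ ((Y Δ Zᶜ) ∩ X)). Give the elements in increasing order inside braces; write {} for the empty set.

{5, 6, 8, 11, 12, 14, 15, 19}

X \ Z = {13, 16}
(X \ Z) \ X = {}
((X \ Z) \ X)ᶜ = {5, 6, 7, 8, 9, 10, 11, 12, 13, 14, 15, 16, 17, 18, 19}
Zᶜ = {8, 13, 16}
Y Δ Zᶜ = {8, 9, 13, 15, 16, 18}
(Y Δ Zᶜ) ∩ X = {9, 13, 16, 18}
X ∪ ((Y Δ Zᶜ) ∩ X) = {7, 9, 10, 13, 16, 17, 18}
((X \ Z) \ X)ᶜ Δ (X ∪ ((Y Δ Zᶜ) ∩ X)) = {5, 6, 8, 11, 12, 14, 15, 19}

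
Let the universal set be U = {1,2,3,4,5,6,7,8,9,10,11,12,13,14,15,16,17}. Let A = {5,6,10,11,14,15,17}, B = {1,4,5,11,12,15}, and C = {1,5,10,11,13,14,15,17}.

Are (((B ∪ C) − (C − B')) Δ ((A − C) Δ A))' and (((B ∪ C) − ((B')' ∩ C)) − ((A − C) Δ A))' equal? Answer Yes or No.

No

B ∪ C = {1,4,5,10,11,12,13,14,15,17}
B' = {2,3,6,7,8,9,10,13,14,16,17}
C − B' = {1,5,11,15}
(B ∪ C) − (C − B') = {4,10,12,13,14,17}
A − C = {6}
(A − C) Δ A = {5,10,11,14,15,17}
((B ∪ C) − (C − B')) Δ ((A − C) Δ A) = {4,5,11,12,13,15}
(((B ∪ C) − (C − B')) Δ ((A − C) Δ A))' = {1,2,3,6,7,8,9,10,14,16,17}
(B')' = {1,4,5,11,12,15}
(B')' ∩ C = {1,5,11,15}
(B ∪ C) − ((B')' ∩ C) = {4,10,12,13,14,17}
((B ∪ C) − ((B')' ∩ C)) − ((A − C) Δ A) = {4,12,13}
(((B ∪ C) − ((B')' ∩ C)) − ((A − C) Δ A))' = {1,2,3,5,6,7,8,9,10,11,14,15,16,17}
5 ∈ (((B ∪ C) − ((B')' ∩ C)) − ((A − C) Δ A))' but 5 ∉ (((B ∪ C) − (C − B')) Δ ((A − C) Δ A))', so they differ.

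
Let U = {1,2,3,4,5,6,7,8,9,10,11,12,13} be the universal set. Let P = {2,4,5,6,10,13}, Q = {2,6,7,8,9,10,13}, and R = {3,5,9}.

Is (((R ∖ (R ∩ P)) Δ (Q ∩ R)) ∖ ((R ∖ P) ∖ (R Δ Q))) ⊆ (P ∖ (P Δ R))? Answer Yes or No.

R ∩ P = {5}
R ∖ (R ∩ P) = {3,9}
Q ∩ R = {9}
(R ∖ (R ∩ P)) Δ (Q ∩ R) = {3}
R ∖ P = {3,9}
R Δ Q = {2,3,5,6,7,8,10,13}
(R ∖ P) ∖ (R Δ Q) = {9}
((R ∖ (R ∩ P)) Δ (Q ∩ R)) ∖ ((R ∖ P) ∖ (R Δ Q)) = {3}
P Δ R = {2,3,4,6,9,10,13}
P ∖ (P Δ R) = {5}
3 ∈ ((R ∖ (R ∩ P)) Δ (Q ∩ R)) ∖ ((R ∖ P) ∖ (R Δ Q)) but 3 ∉ P ∖ (P Δ R), so the inclusion fails.

No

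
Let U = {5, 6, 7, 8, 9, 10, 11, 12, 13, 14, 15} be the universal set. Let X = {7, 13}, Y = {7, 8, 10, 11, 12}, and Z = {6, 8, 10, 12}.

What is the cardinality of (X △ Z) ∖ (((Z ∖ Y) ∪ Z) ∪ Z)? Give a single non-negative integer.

2

X △ Z = {6, 7, 8, 10, 12, 13}
Z ∖ Y = {6}
(Z ∖ Y) ∪ Z = {6, 8, 10, 12}
((Z ∖ Y) ∪ Z) ∪ Z = {6, 8, 10, 12}
(X △ Z) ∖ (((Z ∖ Y) ∪ Z) ∪ Z) = {7, 13}
|(X △ Z) ∖ (((Z ∖ Y) ∪ Z) ∪ Z)| = 2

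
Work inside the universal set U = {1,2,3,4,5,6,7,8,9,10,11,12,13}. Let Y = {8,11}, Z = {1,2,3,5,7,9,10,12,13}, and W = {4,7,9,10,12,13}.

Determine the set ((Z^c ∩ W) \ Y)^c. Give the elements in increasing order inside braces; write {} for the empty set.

{1,2,3,5,6,7,8,9,10,11,12,13}

Z^c = {4,6,8,11}
Z^c ∩ W = {4}
(Z^c ∩ W) \ Y = {4}
((Z^c ∩ W) \ Y)^c = {1,2,3,5,6,7,8,9,10,11,12,13}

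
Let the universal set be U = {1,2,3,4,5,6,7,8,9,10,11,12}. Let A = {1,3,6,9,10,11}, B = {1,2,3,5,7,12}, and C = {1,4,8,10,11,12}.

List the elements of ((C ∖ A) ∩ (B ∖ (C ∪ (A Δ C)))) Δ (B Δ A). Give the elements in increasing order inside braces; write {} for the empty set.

{2,5,6,7,9,10,11,12}

C ∖ A = {4,8,12}
A Δ C = {3,4,6,8,9,12}
C ∪ (A Δ C) = {1,3,4,6,8,9,10,11,12}
B ∖ (C ∪ (A Δ C)) = {2,5,7}
(C ∖ A) ∩ (B ∖ (C ∪ (A Δ C))) = {}
B Δ A = {2,5,6,7,9,10,11,12}
((C ∖ A) ∩ (B ∖ (C ∪ (A Δ C)))) Δ (B Δ A) = {2,5,6,7,9,10,11,12}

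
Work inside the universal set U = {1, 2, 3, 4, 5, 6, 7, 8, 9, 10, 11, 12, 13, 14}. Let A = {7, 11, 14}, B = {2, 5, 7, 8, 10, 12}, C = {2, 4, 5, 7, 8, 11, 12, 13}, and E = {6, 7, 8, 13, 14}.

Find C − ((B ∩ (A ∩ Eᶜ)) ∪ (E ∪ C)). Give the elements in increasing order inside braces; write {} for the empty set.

{}

Eᶜ = {1, 2, 3, 4, 5, 9, 10, 11, 12}
A ∩ Eᶜ = {11}
B ∩ (A ∩ Eᶜ) = {}
E ∪ C = {2, 4, 5, 6, 7, 8, 11, 12, 13, 14}
(B ∩ (A ∩ Eᶜ)) ∪ (E ∪ C) = {2, 4, 5, 6, 7, 8, 11, 12, 13, 14}
C − ((B ∩ (A ∩ Eᶜ)) ∪ (E ∪ C)) = {}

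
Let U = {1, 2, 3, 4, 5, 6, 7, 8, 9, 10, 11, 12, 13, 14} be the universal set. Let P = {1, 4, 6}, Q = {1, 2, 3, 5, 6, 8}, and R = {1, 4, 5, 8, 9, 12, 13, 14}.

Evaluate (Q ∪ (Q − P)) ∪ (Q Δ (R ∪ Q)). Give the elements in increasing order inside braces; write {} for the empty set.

{1, 2, 3, 4, 5, 6, 8, 9, 12, 13, 14}

Q − P = {2, 3, 5, 8}
Q ∪ (Q − P) = {1, 2, 3, 5, 6, 8}
R ∪ Q = {1, 2, 3, 4, 5, 6, 8, 9, 12, 13, 14}
Q Δ (R ∪ Q) = {4, 9, 12, 13, 14}
(Q ∪ (Q − P)) ∪ (Q Δ (R ∪ Q)) = {1, 2, 3, 4, 5, 6, 8, 9, 12, 13, 14}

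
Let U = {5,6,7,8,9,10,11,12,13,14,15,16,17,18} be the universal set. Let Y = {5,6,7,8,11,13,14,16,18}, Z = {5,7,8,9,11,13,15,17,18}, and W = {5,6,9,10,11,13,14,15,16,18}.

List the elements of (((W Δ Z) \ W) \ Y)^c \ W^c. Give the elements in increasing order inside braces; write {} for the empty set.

{5,6,9,10,11,13,14,15,16,18}

W Δ Z = {6,7,8,10,14,16,17}
(W Δ Z) \ W = {7,8,17}
((W Δ Z) \ W) \ Y = {17}
(((W Δ Z) \ W) \ Y)^c = {5,6,7,8,9,10,11,12,13,14,15,16,18}
W^c = {7,8,12,17}
(((W Δ Z) \ W) \ Y)^c \ W^c = {5,6,9,10,11,13,14,15,16,18}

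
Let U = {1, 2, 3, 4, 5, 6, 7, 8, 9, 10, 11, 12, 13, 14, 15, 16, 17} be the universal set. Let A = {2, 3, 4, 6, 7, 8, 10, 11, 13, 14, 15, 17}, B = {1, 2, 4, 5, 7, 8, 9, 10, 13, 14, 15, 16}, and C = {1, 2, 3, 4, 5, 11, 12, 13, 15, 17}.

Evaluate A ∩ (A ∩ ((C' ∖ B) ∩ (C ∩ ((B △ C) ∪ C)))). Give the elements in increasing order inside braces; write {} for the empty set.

C' = {6, 7, 8, 9, 10, 14, 16}
C' ∖ B = {6}
B △ C = {3, 7, 8, 9, 10, 11, 12, 14, 16, 17}
(B △ C) ∪ C = {1, 2, 3, 4, 5, 7, 8, 9, 10, 11, 12, 13, 14, 15, 16, 17}
C ∩ ((B △ C) ∪ C) = {1, 2, 3, 4, 5, 11, 12, 13, 15, 17}
(C' ∖ B) ∩ (C ∩ ((B △ C) ∪ C)) = {}
A ∩ ((C' ∖ B) ∩ (C ∩ ((B △ C) ∪ C))) = {}
A ∩ (A ∩ ((C' ∖ B) ∩ (C ∩ ((B △ C) ∪ C)))) = {}

{}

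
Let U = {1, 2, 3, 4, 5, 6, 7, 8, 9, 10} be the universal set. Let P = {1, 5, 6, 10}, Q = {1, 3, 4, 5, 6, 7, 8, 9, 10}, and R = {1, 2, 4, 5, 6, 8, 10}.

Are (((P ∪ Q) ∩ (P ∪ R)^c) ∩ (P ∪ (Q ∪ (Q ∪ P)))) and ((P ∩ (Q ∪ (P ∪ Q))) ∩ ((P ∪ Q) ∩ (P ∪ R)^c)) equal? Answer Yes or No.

No

P ∪ Q = {1, 3, 4, 5, 6, 7, 8, 9, 10}
P ∪ R = {1, 2, 4, 5, 6, 8, 10}
(P ∪ R)^c = {3, 7, 9}
(P ∪ Q) ∩ (P ∪ R)^c = {3, 7, 9}
Q ∪ P = {1, 3, 4, 5, 6, 7, 8, 9, 10}
Q ∪ (Q ∪ P) = {1, 3, 4, 5, 6, 7, 8, 9, 10}
P ∪ (Q ∪ (Q ∪ P)) = {1, 3, 4, 5, 6, 7, 8, 9, 10}
((P ∪ Q) ∩ (P ∪ R)^c) ∩ (P ∪ (Q ∪ (Q ∪ P))) = {3, 7, 9}
Q ∪ (P ∪ Q) = {1, 3, 4, 5, 6, 7, 8, 9, 10}
P ∩ (Q ∪ (P ∪ Q)) = {1, 5, 6, 10}
(P ∩ (Q ∪ (P ∪ Q))) ∩ ((P ∪ Q) ∩ (P ∪ R)^c) = {}
3 ∈ ((P ∪ Q) ∩ (P ∪ R)^c) ∩ (P ∪ (Q ∪ (Q ∪ P))) but 3 ∉ (P ∩ (Q ∪ (P ∪ Q))) ∩ ((P ∪ Q) ∩ (P ∪ R)^c), so they differ.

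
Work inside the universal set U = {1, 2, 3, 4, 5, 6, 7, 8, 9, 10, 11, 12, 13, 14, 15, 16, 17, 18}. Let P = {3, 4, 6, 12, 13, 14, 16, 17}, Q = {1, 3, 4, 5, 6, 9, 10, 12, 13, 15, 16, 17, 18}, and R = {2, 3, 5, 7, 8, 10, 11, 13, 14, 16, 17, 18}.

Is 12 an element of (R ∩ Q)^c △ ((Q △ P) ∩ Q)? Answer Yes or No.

Yes

12 ∉ R and 12 ∈ Q, so 12 ∉ R ∩ Q
12 ∈ (R ∩ Q)^c since 12 ∉ (R ∩ Q)
12 ∈ Q and 12 ∈ P, so 12 ∉ Q △ P
12 ∉ (Q △ P) and 12 ∈ Q, so 12 ∉ (Q △ P) ∩ Q
12 ∈ (R ∩ Q)^c and 12 ∉ ((Q △ P) ∩ Q), so 12 ∈ (R ∩ Q)^c △ ((Q △ P) ∩ Q)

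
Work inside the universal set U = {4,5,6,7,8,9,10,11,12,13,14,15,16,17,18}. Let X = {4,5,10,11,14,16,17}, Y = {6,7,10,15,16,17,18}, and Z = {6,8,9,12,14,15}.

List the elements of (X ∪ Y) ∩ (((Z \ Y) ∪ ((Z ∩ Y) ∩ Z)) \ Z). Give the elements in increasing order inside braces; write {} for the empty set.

X ∪ Y = {4,5,6,7,10,11,14,15,16,17,18}
Z \ Y = {8,9,12,14}
Z ∩ Y = {6,15}
(Z ∩ Y) ∩ Z = {6,15}
(Z \ Y) ∪ ((Z ∩ Y) ∩ Z) = {6,8,9,12,14,15}
((Z \ Y) ∪ ((Z ∩ Y) ∩ Z)) \ Z = {}
(X ∪ Y) ∩ (((Z \ Y) ∪ ((Z ∩ Y) ∩ Z)) \ Z) = {}

{}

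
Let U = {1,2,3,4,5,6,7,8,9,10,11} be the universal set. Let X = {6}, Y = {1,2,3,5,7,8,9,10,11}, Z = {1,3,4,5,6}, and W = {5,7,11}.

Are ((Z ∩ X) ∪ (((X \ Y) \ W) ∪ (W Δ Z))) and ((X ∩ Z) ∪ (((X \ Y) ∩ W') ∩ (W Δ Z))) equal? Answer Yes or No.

Z ∩ X = {6}
X \ Y = {6}
(X \ Y) \ W = {6}
W Δ Z = {1,3,4,6,7,11}
((X \ Y) \ W) ∪ (W Δ Z) = {1,3,4,6,7,11}
(Z ∩ X) ∪ (((X \ Y) \ W) ∪ (W Δ Z)) = {1,3,4,6,7,11}
X ∩ Z = {6}
W' = {1,2,3,4,6,8,9,10}
(X \ Y) ∩ W' = {6}
((X \ Y) ∩ W') ∩ (W Δ Z) = {6}
(X ∩ Z) ∪ (((X \ Y) ∩ W') ∩ (W Δ Z)) = {6}
1 ∈ (Z ∩ X) ∪ (((X \ Y) \ W) ∪ (W Δ Z)) but 1 ∉ (X ∩ Z) ∪ (((X \ Y) ∩ W') ∩ (W Δ Z)), so they differ.

No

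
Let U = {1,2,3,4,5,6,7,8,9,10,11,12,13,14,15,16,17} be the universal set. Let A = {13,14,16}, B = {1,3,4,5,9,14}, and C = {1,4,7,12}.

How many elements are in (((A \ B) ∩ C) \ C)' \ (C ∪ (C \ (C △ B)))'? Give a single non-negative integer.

4

A \ B = {13,16}
(A \ B) ∩ C = {}
((A \ B) ∩ C) \ C = {}
(((A \ B) ∩ C) \ C)' = {1,2,3,4,5,6,7,8,9,10,11,12,13,14,15,16,17}
C △ B = {3,5,7,9,12,14}
C \ (C △ B) = {1,4}
C ∪ (C \ (C △ B)) = {1,4,7,12}
(C ∪ (C \ (C △ B)))' = {2,3,5,6,8,9,10,11,13,14,15,16,17}
(((A \ B) ∩ C) \ C)' \ (C ∪ (C \ (C △ B)))' = {1,4,7,12}
|(((A \ B) ∩ C) \ C)' \ (C ∪ (C \ (C △ B)))'| = 4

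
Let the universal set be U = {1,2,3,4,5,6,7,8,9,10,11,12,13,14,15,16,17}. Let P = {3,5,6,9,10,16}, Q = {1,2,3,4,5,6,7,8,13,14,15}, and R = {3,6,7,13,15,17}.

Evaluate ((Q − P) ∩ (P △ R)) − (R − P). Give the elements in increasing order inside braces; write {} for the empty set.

Q − P = {1,2,4,7,8,13,14,15}
P △ R = {5,7,9,10,13,15,16,17}
(Q − P) ∩ (P △ R) = {7,13,15}
R − P = {7,13,15,17}
((Q − P) ∩ (P △ R)) − (R − P) = {}

{}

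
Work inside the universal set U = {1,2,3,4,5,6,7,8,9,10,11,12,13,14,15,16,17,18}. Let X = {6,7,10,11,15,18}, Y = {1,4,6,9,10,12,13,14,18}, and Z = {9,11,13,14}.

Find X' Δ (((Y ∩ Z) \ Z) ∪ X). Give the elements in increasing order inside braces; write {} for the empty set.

{1,2,3,4,5,6,7,8,9,10,11,12,13,14,15,16,17,18}

X' = {1,2,3,4,5,8,9,12,13,14,16,17}
Y ∩ Z = {9,13,14}
(Y ∩ Z) \ Z = {}
((Y ∩ Z) \ Z) ∪ X = {6,7,10,11,15,18}
X' Δ (((Y ∩ Z) \ Z) ∪ X) = {1,2,3,4,5,6,7,8,9,10,11,12,13,14,15,16,17,18}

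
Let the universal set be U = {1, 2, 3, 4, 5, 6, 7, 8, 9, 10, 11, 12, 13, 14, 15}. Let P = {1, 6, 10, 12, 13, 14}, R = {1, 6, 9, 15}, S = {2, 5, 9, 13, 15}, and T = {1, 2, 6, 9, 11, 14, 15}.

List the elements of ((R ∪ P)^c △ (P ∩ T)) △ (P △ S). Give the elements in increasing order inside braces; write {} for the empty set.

{3, 4, 7, 8, 9, 10, 11, 12, 15}

R ∪ P = {1, 6, 9, 10, 12, 13, 14, 15}
(R ∪ P)^c = {2, 3, 4, 5, 7, 8, 11}
P ∩ T = {1, 6, 14}
(R ∪ P)^c △ (P ∩ T) = {1, 2, 3, 4, 5, 6, 7, 8, 11, 14}
P △ S = {1, 2, 5, 6, 9, 10, 12, 14, 15}
((R ∪ P)^c △ (P ∩ T)) △ (P △ S) = {3, 4, 7, 8, 9, 10, 11, 12, 15}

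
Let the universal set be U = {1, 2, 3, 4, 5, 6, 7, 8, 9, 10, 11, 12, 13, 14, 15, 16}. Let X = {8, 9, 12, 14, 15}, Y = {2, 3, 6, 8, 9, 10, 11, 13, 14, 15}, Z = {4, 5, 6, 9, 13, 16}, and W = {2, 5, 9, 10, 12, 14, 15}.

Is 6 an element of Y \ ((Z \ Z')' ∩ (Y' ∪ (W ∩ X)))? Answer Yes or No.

6 ∈ Z, so 6 ∉ Z'
6 ∈ Z and 6 ∉ Z', so 6 ∈ Z \ Z'
6 ∉ (Z \ Z')' since 6 ∈ (Z \ Z')
6 ∈ Y, so 6 ∉ Y'
6 ∉ W and 6 ∉ X, so 6 ∉ W ∩ X
6 ∉ Y' and 6 ∉ (W ∩ X), so 6 ∉ Y' ∪ (W ∩ X)
6 ∉ (Z \ Z')' and 6 ∉ (Y' ∪ (W ∩ X)), so 6 ∉ (Z \ Z')' ∩ (Y' ∪ (W ∩ X))
6 ∈ Y and 6 ∉ ((Z \ Z')' ∩ (Y' ∪ (W ∩ X))), so 6 ∈ Y \ ((Z \ Z')' ∩ (Y' ∪ (W ∩ X)))

Yes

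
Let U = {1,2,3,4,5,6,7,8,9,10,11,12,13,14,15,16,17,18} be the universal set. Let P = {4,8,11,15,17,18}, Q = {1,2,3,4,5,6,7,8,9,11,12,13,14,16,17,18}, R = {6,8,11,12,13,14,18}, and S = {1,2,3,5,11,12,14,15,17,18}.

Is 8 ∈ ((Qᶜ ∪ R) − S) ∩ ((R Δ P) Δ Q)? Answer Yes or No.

Yes

8 ∈ Q, so 8 ∉ Qᶜ
8 ∉ Qᶜ and 8 ∈ R, so 8 ∈ Qᶜ ∪ R
8 ∈ (Qᶜ ∪ R) and 8 ∉ S, so 8 ∈ (Qᶜ ∪ R) − S
8 ∈ R and 8 ∈ P, so 8 ∉ R Δ P
8 ∉ (R Δ P) and 8 ∈ Q, so 8 ∈ (R Δ P) Δ Q
8 ∈ ((Qᶜ ∪ R) − S) and 8 ∈ ((R Δ P) Δ Q), so 8 ∈ ((Qᶜ ∪ R) − S) ∩ ((R Δ P) Δ Q)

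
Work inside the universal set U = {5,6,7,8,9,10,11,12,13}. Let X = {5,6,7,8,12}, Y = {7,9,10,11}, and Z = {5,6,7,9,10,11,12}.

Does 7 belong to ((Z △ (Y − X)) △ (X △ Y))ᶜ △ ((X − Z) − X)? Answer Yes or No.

No

7 ∈ Y and 7 ∈ X, so 7 ∉ Y − X
7 ∈ Z and 7 ∉ (Y − X), so 7 ∈ Z △ (Y − X)
7 ∈ X and 7 ∈ Y, so 7 ∉ X △ Y
7 ∈ (Z △ (Y − X)) and 7 ∉ (X △ Y), so 7 ∈ (Z △ (Y − X)) △ (X △ Y)
7 ∉ ((Z △ (Y − X)) △ (X △ Y))ᶜ since 7 ∈ ((Z △ (Y − X)) △ (X △ Y))
7 ∈ X and 7 ∈ Z, so 7 ∉ X − Z
7 ∉ (X − Z) and 7 ∈ X, so 7 ∉ (X − Z) − X
7 ∉ ((Z △ (Y − X)) △ (X △ Y))ᶜ and 7 ∉ ((X − Z) − X), so 7 ∉ ((Z △ (Y − X)) △ (X △ Y))ᶜ △ ((X − Z) − X)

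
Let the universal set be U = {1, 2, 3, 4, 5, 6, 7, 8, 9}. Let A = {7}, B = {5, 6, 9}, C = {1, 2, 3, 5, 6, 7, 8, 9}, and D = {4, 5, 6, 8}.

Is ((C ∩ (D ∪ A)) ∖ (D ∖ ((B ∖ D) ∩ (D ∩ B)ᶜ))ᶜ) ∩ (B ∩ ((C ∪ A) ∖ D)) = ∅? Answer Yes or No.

D ∪ A = {4, 5, 6, 7, 8}
C ∩ (D ∪ A) = {5, 6, 7, 8}
B ∖ D = {9}
D ∩ B = {5, 6}
(D ∩ B)ᶜ = {1, 2, 3, 4, 7, 8, 9}
(B ∖ D) ∩ (D ∩ B)ᶜ = {9}
D ∖ ((B ∖ D) ∩ (D ∩ B)ᶜ) = {4, 5, 6, 8}
(D ∖ ((B ∖ D) ∩ (D ∩ B)ᶜ))ᶜ = {1, 2, 3, 7, 9}
(C ∩ (D ∪ A)) ∖ (D ∖ ((B ∖ D) ∩ (D ∩ B)ᶜ))ᶜ = {5, 6, 8}
C ∪ A = {1, 2, 3, 5, 6, 7, 8, 9}
(C ∪ A) ∖ D = {1, 2, 3, 7, 9}
B ∩ ((C ∪ A) ∖ D) = {9}
{5, 6, 8} and {9} share no elements.

Yes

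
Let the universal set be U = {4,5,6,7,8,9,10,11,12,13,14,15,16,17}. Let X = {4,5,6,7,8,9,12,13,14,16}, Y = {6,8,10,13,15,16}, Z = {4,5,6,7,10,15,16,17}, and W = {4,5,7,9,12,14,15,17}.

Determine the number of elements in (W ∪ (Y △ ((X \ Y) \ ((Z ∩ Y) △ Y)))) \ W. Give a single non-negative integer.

5

X \ Y = {4,5,7,9,12,14}
Z ∩ Y = {6,10,15,16}
(Z ∩ Y) △ Y = {8,13}
(X \ Y) \ ((Z ∩ Y) △ Y) = {4,5,7,9,12,14}
Y △ ((X \ Y) \ ((Z ∩ Y) △ Y)) = {4,5,6,7,8,9,10,12,13,14,15,16}
W ∪ (Y △ ((X \ Y) \ ((Z ∩ Y) △ Y))) = {4,5,6,7,8,9,10,12,13,14,15,16,17}
(W ∪ (Y △ ((X \ Y) \ ((Z ∩ Y) △ Y)))) \ W = {6,8,10,13,16}
|(W ∪ (Y △ ((X \ Y) \ ((Z ∩ Y) △ Y)))) \ W| = 5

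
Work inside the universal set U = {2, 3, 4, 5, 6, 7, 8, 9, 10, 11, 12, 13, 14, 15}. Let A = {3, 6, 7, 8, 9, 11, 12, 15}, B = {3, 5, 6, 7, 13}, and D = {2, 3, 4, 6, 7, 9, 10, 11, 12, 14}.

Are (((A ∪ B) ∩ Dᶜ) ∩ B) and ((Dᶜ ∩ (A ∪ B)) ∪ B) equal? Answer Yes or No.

No

A ∪ B = {3, 5, 6, 7, 8, 9, 11, 12, 13, 15}
Dᶜ = {5, 8, 13, 15}
(A ∪ B) ∩ Dᶜ = {5, 8, 13, 15}
((A ∪ B) ∩ Dᶜ) ∩ B = {5, 13}
Dᶜ ∩ (A ∪ B) = {5, 8, 13, 15}
(Dᶜ ∩ (A ∪ B)) ∪ B = {3, 5, 6, 7, 8, 13, 15}
3 ∈ (Dᶜ ∩ (A ∪ B)) ∪ B but 3 ∉ ((A ∪ B) ∩ Dᶜ) ∩ B, so they differ.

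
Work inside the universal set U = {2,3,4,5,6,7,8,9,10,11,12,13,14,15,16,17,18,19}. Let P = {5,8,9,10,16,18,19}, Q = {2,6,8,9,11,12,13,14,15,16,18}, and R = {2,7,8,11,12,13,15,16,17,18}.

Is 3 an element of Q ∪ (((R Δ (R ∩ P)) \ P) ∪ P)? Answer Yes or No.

No

3 ∉ R and 3 ∉ P, so 3 ∉ R ∩ P
3 ∉ R and 3 ∉ (R ∩ P), so 3 ∉ R Δ (R ∩ P)
3 ∉ (R Δ (R ∩ P)) and 3 ∉ P, so 3 ∉ (R Δ (R ∩ P)) \ P
3 ∉ ((R Δ (R ∩ P)) \ P) and 3 ∉ P, so 3 ∉ ((R Δ (R ∩ P)) \ P) ∪ P
3 ∉ Q and 3 ∉ (((R Δ (R ∩ P)) \ P) ∪ P), so 3 ∉ Q ∪ (((R Δ (R ∩ P)) \ P) ∪ P)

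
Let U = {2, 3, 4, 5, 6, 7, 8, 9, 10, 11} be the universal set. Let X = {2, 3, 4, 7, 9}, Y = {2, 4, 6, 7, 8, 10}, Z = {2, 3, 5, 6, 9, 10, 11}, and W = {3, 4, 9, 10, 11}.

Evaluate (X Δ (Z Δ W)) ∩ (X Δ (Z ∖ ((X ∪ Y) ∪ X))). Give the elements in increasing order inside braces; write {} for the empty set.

{3, 5, 7, 9}

Z Δ W = {2, 4, 5, 6}
X Δ (Z Δ W) = {3, 5, 6, 7, 9}
X ∪ Y = {2, 3, 4, 6, 7, 8, 9, 10}
(X ∪ Y) ∪ X = {2, 3, 4, 6, 7, 8, 9, 10}
Z ∖ ((X ∪ Y) ∪ X) = {5, 11}
X Δ (Z ∖ ((X ∪ Y) ∪ X)) = {2, 3, 4, 5, 7, 9, 11}
(X Δ (Z Δ W)) ∩ (X Δ (Z ∖ ((X ∪ Y) ∪ X))) = {3, 5, 7, 9}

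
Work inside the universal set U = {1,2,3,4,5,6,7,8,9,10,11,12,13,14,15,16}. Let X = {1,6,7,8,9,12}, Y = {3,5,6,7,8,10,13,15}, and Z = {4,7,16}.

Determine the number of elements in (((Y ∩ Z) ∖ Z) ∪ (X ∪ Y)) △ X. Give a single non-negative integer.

Y ∩ Z = {7}
(Y ∩ Z) ∖ Z = {}
X ∪ Y = {1,3,5,6,7,8,9,10,12,13,15}
((Y ∩ Z) ∖ Z) ∪ (X ∪ Y) = {1,3,5,6,7,8,9,10,12,13,15}
(((Y ∩ Z) ∖ Z) ∪ (X ∪ Y)) △ X = {3,5,10,13,15}
|(((Y ∩ Z) ∖ Z) ∪ (X ∪ Y)) △ X| = 5

5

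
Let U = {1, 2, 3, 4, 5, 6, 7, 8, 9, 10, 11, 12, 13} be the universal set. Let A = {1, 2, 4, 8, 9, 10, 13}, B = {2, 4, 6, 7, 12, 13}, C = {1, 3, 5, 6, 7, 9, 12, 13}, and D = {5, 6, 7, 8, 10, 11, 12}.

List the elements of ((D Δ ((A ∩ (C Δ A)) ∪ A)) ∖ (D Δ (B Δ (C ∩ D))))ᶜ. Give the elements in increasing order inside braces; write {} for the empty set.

{2, 3, 4, 6, 7, 8, 10, 11, 12, 13}

C Δ A = {2, 3, 4, 5, 6, 7, 8, 10, 12}
A ∩ (C Δ A) = {2, 4, 8, 10}
(A ∩ (C Δ A)) ∪ A = {1, 2, 4, 8, 9, 10, 13}
D Δ ((A ∩ (C Δ A)) ∪ A) = {1, 2, 4, 5, 6, 7, 9, 11, 12, 13}
C ∩ D = {5, 6, 7, 12}
B Δ (C ∩ D) = {2, 4, 5, 13}
D Δ (B Δ (C ∩ D)) = {2, 4, 6, 7, 8, 10, 11, 12, 13}
(D Δ ((A ∩ (C Δ A)) ∪ A)) ∖ (D Δ (B Δ (C ∩ D))) = {1, 5, 9}
((D Δ ((A ∩ (C Δ A)) ∪ A)) ∖ (D Δ (B Δ (C ∩ D))))ᶜ = {2, 3, 4, 6, 7, 8, 10, 11, 12, 13}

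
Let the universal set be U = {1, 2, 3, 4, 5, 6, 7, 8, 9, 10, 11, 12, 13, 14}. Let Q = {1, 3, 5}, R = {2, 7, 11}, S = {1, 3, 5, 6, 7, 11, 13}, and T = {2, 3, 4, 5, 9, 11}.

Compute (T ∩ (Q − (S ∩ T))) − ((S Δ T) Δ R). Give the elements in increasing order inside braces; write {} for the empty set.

S ∩ T = {3, 5, 11}
Q − (S ∩ T) = {1}
T ∩ (Q − (S ∩ T)) = {}
S Δ T = {1, 2, 4, 6, 7, 9, 13}
(S Δ T) Δ R = {1, 4, 6, 9, 11, 13}
(T ∩ (Q − (S ∩ T))) − ((S Δ T) Δ R) = {}

{}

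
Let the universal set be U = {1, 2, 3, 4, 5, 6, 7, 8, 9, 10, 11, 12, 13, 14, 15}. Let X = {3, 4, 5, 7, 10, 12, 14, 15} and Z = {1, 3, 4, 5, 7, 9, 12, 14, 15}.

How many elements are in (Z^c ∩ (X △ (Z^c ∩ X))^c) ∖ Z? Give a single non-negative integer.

Z^c = {2, 6, 8, 10, 11, 13}
Z^c ∩ X = {10}
X △ (Z^c ∩ X) = {3, 4, 5, 7, 12, 14, 15}
(X △ (Z^c ∩ X))^c = {1, 2, 6, 8, 9, 10, 11, 13}
Z^c ∩ (X △ (Z^c ∩ X))^c = {2, 6, 8, 10, 11, 13}
(Z^c ∩ (X △ (Z^c ∩ X))^c) ∖ Z = {2, 6, 8, 10, 11, 13}
|(Z^c ∩ (X △ (Z^c ∩ X))^c) ∖ Z| = 6

6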